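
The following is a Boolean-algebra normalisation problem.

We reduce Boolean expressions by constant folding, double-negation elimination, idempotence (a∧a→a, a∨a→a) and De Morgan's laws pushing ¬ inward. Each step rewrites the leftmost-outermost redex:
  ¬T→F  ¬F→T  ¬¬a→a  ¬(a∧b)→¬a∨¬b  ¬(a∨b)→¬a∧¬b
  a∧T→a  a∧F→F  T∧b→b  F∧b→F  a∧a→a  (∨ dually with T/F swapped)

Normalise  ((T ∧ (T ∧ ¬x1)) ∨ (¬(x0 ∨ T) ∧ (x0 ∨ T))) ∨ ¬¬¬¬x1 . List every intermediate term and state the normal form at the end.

Answer: normal form = ¬x1 ∨ x1  (in 9 steps)

Working:
  start: ((T ∧ (T ∧ ¬x1)) ∨ (¬(x0 ∨ T) ∧ (x0 ∨ T))) ∨ ¬¬¬¬x1
  [1] ((T ∧ ¬x1) ∨ (¬(x0 ∨ T) ∧ (x0 ∨ T))) ∨ ¬¬¬¬x1
  [2] (¬x1 ∨ (¬(x0 ∨ T) ∧ (x0 ∨ T))) ∨ ¬¬¬¬x1
  [3] (¬x1 ∨ ((¬x0 ∧ ¬T) ∧ (x0 ∨ T))) ∨ ¬¬¬¬x1
  [4] (¬x1 ∨ ((¬x0 ∧ F) ∧ (x0 ∨ T))) ∨ ¬¬¬¬x1
  [5] (¬x1 ∨ (F ∧ (x0 ∨ T))) ∨ ¬¬¬¬x1
  [6] (¬x1 ∨ F) ∨ ¬¬¬¬x1
  [7] ¬x1 ∨ ¬¬¬¬x1
  [8] ¬x1 ∨ ¬¬x1
  [9] ¬x1 ∨ x1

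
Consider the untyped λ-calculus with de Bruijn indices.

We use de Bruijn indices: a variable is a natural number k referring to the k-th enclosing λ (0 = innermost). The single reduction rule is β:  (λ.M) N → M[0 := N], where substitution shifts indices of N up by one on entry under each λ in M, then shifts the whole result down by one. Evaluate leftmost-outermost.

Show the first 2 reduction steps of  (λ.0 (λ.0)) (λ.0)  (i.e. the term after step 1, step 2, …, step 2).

Answer: after 2 steps: λ.0

Derivation:
  start: (λ.0 (λ.0)) (λ.0)
  [1] (λ.0) (λ.0)
  [2] λ.0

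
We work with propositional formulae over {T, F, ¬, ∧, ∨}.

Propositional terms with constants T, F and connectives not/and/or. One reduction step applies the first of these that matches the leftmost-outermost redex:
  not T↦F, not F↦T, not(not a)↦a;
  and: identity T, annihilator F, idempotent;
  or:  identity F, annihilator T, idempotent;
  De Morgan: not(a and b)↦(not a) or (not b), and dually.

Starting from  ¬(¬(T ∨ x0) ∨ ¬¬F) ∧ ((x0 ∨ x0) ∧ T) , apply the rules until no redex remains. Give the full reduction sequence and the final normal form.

Answer: normal form = x0  (in 9 steps)

Derivation:
  start: ¬(¬(T ∨ x0) ∨ ¬¬F) ∧ ((x0 ∨ x0) ∧ T)
  →1  (¬¬(T ∨ x0) ∧ ¬¬¬F) ∧ ((x0 ∨ x0) ∧ T)
  →2  ((T ∨ x0) ∧ ¬¬¬F) ∧ ((x0 ∨ x0) ∧ T)
  →3  (T ∧ ¬¬¬F) ∧ ((x0 ∨ x0) ∧ T)
  →4  ¬¬¬F ∧ ((x0 ∨ x0) ∧ T)
  →5  ¬F ∧ ((x0 ∨ x0) ∧ T)
  →6  T ∧ ((x0 ∨ x0) ∧ T)
  →7  (x0 ∨ x0) ∧ T
  →8  x0 ∨ x0
  →9  x0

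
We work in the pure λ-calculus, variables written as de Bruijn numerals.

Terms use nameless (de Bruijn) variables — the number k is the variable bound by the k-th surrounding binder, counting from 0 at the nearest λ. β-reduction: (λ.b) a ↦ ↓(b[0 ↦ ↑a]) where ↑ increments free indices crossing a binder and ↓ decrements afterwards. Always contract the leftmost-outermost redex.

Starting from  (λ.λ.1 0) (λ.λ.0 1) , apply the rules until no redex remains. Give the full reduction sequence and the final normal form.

Answer: normal form = λ.λ.0 1  (in 2 steps)

Derivation:
  start: (λ.λ.1 0) (λ.λ.0 1)
  →1  λ.(λ.λ.0 1) 0
  →2  λ.λ.0 1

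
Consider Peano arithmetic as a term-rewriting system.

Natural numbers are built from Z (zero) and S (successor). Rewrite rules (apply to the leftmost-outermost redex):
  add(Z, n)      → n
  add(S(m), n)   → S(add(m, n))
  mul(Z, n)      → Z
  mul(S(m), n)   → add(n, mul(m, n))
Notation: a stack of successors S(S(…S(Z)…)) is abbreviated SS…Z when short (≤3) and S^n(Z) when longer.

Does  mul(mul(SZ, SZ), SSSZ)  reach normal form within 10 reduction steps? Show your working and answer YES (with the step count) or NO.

  start: mul(mul(SZ, SZ), SSSZ)
  step 1: mul(add(SZ, mul(Z, SZ)), SSSZ)
  step 2: mul(S(add(Z, mul(Z, SZ))), SSSZ)
  step 3: add(SSSZ, mul(add(Z, mul(Z, SZ)), SSSZ))
  step 4: S(add(SSZ, mul(add(Z, mul(Z, SZ)), SSSZ)))
  step 5: S(S(add(SZ, mul(add(Z, mul(Z, SZ)), SSSZ))))
  step 6: S(S(S(add(Z, mul(add(Z, mul(Z, SZ)), SSSZ)))))
  step 7: S(S(S(mul(add(Z, mul(Z, SZ)), SSSZ))))
  step 8: S(S(S(mul(mul(Z, SZ), SSSZ))))
  step 9: S(S(S(mul(Z, SSSZ))))
  step 10: SSSZ

Answer: YES — reaches normal form SSSZ in 10 ≤ 10 steps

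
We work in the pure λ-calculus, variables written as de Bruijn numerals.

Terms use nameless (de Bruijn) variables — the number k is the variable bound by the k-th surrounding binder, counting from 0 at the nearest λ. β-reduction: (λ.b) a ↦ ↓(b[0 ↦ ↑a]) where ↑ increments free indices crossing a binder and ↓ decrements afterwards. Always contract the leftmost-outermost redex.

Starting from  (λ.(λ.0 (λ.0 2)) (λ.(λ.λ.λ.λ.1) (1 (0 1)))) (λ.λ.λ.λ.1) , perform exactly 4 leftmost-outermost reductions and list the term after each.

  start: (λ.(λ.0 (λ.0 2)) (λ.(λ.λ.λ.λ.1) (1 (0 1)))) (λ.λ.λ.λ.1)
  [1] (λ.0 (λ.0 (λ.λ.λ.λ.1))) (λ.(λ.λ.λ.λ.1) ((λ.λ.λ.λ.1) (0 (λ.λ.λ.λ.1))))
  [2] (λ.(λ.λ.λ.λ.1) ((λ.λ.λ.λ.1) (0 (λ.λ.λ.λ.1)))) (λ.0 (λ.λ.λ.λ.1))
  [3] (λ.λ.λ.λ.1) ((λ.λ.λ.λ.1) ((λ.0 (λ.λ.λ.λ.1)) (λ.λ.λ.λ.1)))
  [4] λ.λ.λ.1

Answer: after 4 steps: λ.λ.λ.1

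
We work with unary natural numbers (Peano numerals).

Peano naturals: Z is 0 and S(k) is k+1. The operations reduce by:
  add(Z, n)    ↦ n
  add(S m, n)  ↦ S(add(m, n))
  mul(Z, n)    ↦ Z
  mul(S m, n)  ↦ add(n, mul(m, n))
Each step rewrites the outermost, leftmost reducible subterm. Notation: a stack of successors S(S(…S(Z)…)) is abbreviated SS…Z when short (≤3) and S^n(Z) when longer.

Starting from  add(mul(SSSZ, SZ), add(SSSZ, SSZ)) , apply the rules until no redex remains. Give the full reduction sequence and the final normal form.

Answer: normal form = S^8(Z)  (in 18 steps)

Working:
  start: add(mul(SSSZ, SZ), add(SSSZ, SSZ))
  →1  add(add(SZ, mul(SSZ, SZ)), add(SSSZ, SSZ))
  →2  add(S(add(Z, mul(SSZ, SZ))), add(SSSZ, SSZ))
  →3  S(add(add(Z, mul(SSZ, SZ)), add(SSSZ, SSZ)))
  →4  S(add(mul(SSZ, SZ), add(SSSZ, SSZ)))
  →5  S(add(add(SZ, mul(SZ, SZ)), add(SSSZ, SSZ)))
  →6  S(add(S(add(Z, mul(SZ, SZ))), add(SSSZ, SSZ)))
  →7  S(S(add(add(Z, mul(SZ, SZ)), add(SSSZ, SSZ))))
  →8  S(S(add(mul(SZ, SZ), add(SSSZ, SSZ))))
  →9  S(S(add(add(SZ, mul(Z, SZ)), add(SSSZ, SSZ))))
  →10  S(S(add(S(add(Z, mul(Z, SZ))), add(SSSZ, SSZ))))
  →11  S(S(S(add(add(Z, mul(Z, SZ)), add(SSSZ, SSZ)))))
  →12  S(S(S(add(mul(Z, SZ), add(SSSZ, SSZ)))))
  →13  S(S(S(add(Z, add(SSSZ, SSZ)))))
  →14  S(S(S(add(SSSZ, SSZ))))
  →15  S(S(S(S(add(SSZ, SSZ)))))
  →16  S(S(S(S(S(add(SZ, SSZ))))))
  →17  S(S(S(S(S(S(add(Z, SSZ)))))))
  →18  S^8(Z)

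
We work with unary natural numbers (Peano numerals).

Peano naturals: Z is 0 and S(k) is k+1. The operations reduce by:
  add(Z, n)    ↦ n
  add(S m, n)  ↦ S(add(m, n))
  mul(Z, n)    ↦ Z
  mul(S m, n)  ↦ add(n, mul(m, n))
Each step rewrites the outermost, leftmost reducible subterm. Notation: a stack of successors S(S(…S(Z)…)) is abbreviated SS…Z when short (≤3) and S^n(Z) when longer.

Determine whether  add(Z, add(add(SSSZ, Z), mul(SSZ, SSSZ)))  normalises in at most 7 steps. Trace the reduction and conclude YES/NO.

Answer: NO — after 7 steps the term is S(S(S(add(add(Z, Z), mul(SSZ, SSSZ))))), not yet normal

Derivation:
  start: add(Z, add(add(SSSZ, Z), mul(SSZ, SSSZ)))
  step 1: add(add(SSSZ, Z), mul(SSZ, SSSZ))
  step 2: add(S(add(SSZ, Z)), mul(SSZ, SSSZ))
  step 3: S(add(add(SSZ, Z), mul(SSZ, SSSZ)))
  step 4: S(add(S(add(SZ, Z)), mul(SSZ, SSSZ)))
  step 5: S(S(add(add(SZ, Z), mul(SSZ, SSSZ))))
  step 6: S(S(add(S(add(Z, Z)), mul(SSZ, SSSZ))))
  step 7: S(S(S(add(add(Z, Z), mul(SSZ, SSSZ)))))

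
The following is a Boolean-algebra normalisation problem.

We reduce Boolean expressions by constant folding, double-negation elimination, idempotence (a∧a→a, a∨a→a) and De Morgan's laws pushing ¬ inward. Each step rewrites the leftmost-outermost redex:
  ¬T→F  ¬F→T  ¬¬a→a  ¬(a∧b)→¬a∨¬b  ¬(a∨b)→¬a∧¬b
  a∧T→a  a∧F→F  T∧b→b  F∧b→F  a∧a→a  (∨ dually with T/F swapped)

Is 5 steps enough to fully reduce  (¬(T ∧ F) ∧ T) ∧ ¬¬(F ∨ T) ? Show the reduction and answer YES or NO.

Answer: NO — after 5 steps the term is T ∧ ¬¬(F ∨ T), not yet normal

Reduction:
  start: (¬(T ∧ F) ∧ T) ∧ ¬¬(F ∨ T)
  [1] ¬(T ∧ F) ∧ ¬¬(F ∨ T)
  [2] (¬T ∨ ¬F) ∧ ¬¬(F ∨ T)
  [3] (F ∨ ¬F) ∧ ¬¬(F ∨ T)
  [4] ¬F ∧ ¬¬(F ∨ T)
  [5] T ∧ ¬¬(F ∨ T)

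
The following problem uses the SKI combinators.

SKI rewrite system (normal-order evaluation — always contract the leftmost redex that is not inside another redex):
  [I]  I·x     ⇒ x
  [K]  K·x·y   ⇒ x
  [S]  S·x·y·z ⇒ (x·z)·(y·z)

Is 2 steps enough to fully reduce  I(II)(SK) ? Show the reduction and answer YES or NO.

  start: I(II)(SK)
  [1] II(SK)
  [2] I(SK)

Answer: NO — after 2 steps the term is I(SK), not yet normal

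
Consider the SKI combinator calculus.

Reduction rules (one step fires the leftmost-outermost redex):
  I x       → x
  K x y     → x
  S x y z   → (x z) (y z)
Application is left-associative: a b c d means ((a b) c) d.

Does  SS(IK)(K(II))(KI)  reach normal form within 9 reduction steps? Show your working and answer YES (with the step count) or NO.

  start: SS(IK)(K(II))(KI)
  step 1: S(K(II))(IK(K(II)))(KI)
  step 2: K(II)(KI)(IK(K(II))(KI))
  step 3: II(IK(K(II))(KI))
  step 4: I(IK(K(II))(KI))
  step 5: IK(K(II))(KI)
  step 6: K(K(II))(KI)
  step 7: K(II)
  step 8: KI

Answer: YES — reaches normal form KI in 8 ≤ 9 steps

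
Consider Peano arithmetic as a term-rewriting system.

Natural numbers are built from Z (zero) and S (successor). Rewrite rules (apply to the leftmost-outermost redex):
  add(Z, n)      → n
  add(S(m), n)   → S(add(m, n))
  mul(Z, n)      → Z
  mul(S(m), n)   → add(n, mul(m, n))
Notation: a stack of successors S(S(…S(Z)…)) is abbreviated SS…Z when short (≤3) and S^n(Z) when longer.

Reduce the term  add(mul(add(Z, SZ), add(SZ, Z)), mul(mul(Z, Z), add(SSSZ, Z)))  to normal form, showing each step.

  start: add(mul(add(Z, SZ), add(SZ, Z)), mul(mul(Z, Z), add(SSSZ, Z)))
  [1] add(mul(SZ, add(SZ, Z)), mul(mul(Z, Z), add(SSSZ, Z)))
  [2] add(add(add(SZ, Z), mul(Z, add(SZ, Z))), mul(mul(Z, Z), add(SSSZ, Z)))
  [3] add(add(S(add(Z, Z)), mul(Z, add(SZ, Z))), mul(mul(Z, Z), add(SSSZ, Z)))
  [4] add(S(add(add(Z, Z), mul(Z, add(SZ, Z)))), mul(mul(Z, Z), add(SSSZ, Z)))
  [5] S(add(add(add(Z, Z), mul(Z, add(SZ, Z))), mul(mul(Z, Z), add(SSSZ, Z))))
  [6] S(add(add(Z, mul(Z, add(SZ, Z))), mul(mul(Z, Z), add(SSSZ, Z))))
  [7] S(add(mul(Z, add(SZ, Z)), mul(mul(Z, Z), add(SSSZ, Z))))
  [8] S(add(Z, mul(mul(Z, Z), add(SSSZ, Z))))
  [9] S(mul(mul(Z, Z), add(SSSZ, Z)))
  [10] S(mul(Z, add(SSSZ, Z)))
  [11] SZ

Answer: normal form = SZ  (in 11 steps)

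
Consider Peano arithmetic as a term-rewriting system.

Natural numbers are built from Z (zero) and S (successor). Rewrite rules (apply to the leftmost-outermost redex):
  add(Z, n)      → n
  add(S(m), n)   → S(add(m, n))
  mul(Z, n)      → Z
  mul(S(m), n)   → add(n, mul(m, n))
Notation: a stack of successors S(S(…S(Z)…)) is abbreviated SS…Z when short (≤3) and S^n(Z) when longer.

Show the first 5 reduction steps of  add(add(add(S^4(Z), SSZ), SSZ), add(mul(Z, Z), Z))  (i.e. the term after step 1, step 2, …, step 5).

Answer: after 5 steps: S(add(S(add(add(SSZ, SSZ), SSZ)), add(mul(Z, Z), Z)))

Derivation:
  start: add(add(add(S^4(Z), SSZ), SSZ), add(mul(Z, Z), Z))
  [1] add(add(S(add(SSSZ, SSZ)), SSZ), add(mul(Z, Z), Z))
  [2] add(S(add(add(SSSZ, SSZ), SSZ)), add(mul(Z, Z), Z))
  [3] S(add(add(add(SSSZ, SSZ), SSZ), add(mul(Z, Z), Z)))
  [4] S(add(add(S(add(SSZ, SSZ)), SSZ), add(mul(Z, Z), Z)))
  [5] S(add(S(add(add(SSZ, SSZ), SSZ)), add(mul(Z, Z), Z)))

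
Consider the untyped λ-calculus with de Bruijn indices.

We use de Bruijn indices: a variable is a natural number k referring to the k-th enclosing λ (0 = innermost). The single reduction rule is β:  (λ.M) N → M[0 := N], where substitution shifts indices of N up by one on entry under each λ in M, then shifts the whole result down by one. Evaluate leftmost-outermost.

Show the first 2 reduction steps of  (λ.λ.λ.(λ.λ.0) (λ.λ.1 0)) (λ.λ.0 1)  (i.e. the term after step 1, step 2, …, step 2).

  start: (λ.λ.λ.(λ.λ.0) (λ.λ.1 0)) (λ.λ.0 1)
  step 1: λ.λ.(λ.λ.0) (λ.λ.1 0)
  step 2: λ.λ.λ.0

Answer: after 2 steps: λ.λ.λ.0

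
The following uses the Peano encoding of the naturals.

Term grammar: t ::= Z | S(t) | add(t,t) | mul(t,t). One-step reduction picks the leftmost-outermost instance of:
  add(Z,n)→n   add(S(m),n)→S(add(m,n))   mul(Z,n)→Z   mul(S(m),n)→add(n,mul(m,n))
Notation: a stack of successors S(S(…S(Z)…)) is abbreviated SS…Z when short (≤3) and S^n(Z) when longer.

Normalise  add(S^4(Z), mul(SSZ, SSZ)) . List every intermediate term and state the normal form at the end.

Answer: normal form = S^8(Z)  (in 14 steps)

Working:
  start: add(S^4(Z), mul(SSZ, SSZ))
  →1  S(add(SSSZ, mul(SSZ, SSZ)))
  →2  S(S(add(SSZ, mul(SSZ, SSZ))))
  →3  S(S(S(add(SZ, mul(SSZ, SSZ)))))
  →4  S(S(S(S(add(Z, mul(SSZ, SSZ))))))
  →5  S(S(S(S(mul(SSZ, SSZ)))))
  →6  S(S(S(S(add(SSZ, mul(SZ, SSZ))))))
  →7  S(S(S(S(S(add(SZ, mul(SZ, SSZ)))))))
  →8  S(S(S(S(S(S(add(Z, mul(SZ, SSZ))))))))
  →9  S(S(S(S(S(S(mul(SZ, SSZ)))))))
  →10  S(S(S(S(S(S(add(SSZ, mul(Z, SSZ))))))))
  →11  S(S(S(S(S(S(S(add(SZ, mul(Z, SSZ)))))))))
  →12  S(S(S(S(S(S(S(S(add(Z, mul(Z, SSZ))))))))))
  →13  S(S(S(S(S(S(S(S(mul(Z, SSZ)))))))))
  →14  S^8(Z)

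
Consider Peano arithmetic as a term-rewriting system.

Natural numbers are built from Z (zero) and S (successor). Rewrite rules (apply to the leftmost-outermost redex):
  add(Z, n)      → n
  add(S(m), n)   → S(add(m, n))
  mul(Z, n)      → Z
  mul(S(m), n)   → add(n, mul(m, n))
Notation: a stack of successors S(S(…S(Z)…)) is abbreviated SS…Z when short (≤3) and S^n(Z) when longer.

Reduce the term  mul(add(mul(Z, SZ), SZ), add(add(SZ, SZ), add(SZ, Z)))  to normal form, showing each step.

  start: mul(add(mul(Z, SZ), SZ), add(add(SZ, SZ), add(SZ, Z)))
  →1  mul(add(Z, SZ), add(add(SZ, SZ), add(SZ, Z)))
  →2  mul(SZ, add(add(SZ, SZ), add(SZ, Z)))
  →3  add(add(add(SZ, SZ), add(SZ, Z)), mul(Z, add(add(SZ, SZ), add(SZ, Z))))
  →4  add(add(S(add(Z, SZ)), add(SZ, Z)), mul(Z, add(add(SZ, SZ), add(SZ, Z))))
  →5  add(S(add(add(Z, SZ), add(SZ, Z))), mul(Z, add(add(SZ, SZ), add(SZ, Z))))
  →6  S(add(add(add(Z, SZ), add(SZ, Z)), mul(Z, add(add(SZ, SZ), add(SZ, Z)))))
  →7  S(add(add(SZ, add(SZ, Z)), mul(Z, add(add(SZ, SZ), add(SZ, Z)))))
  →8  S(add(S(add(Z, add(SZ, Z))), mul(Z, add(add(SZ, SZ), add(SZ, Z)))))
  →9  S(S(add(add(Z, add(SZ, Z)), mul(Z, add(add(SZ, SZ), add(SZ, Z))))))
  →10  S(S(add(add(SZ, Z), mul(Z, add(add(SZ, SZ), add(SZ, Z))))))
  →11  S(S(add(S(add(Z, Z)), mul(Z, add(add(SZ, SZ), add(SZ, Z))))))
  →12  S(S(S(add(add(Z, Z), mul(Z, add(add(SZ, SZ), add(SZ, Z)))))))
  →13  S(S(S(add(Z, mul(Z, add(add(SZ, SZ), add(SZ, Z)))))))
  →14  S(S(S(mul(Z, add(add(SZ, SZ), add(SZ, Z))))))
  →15  SSSZ

Answer: normal form = SSSZ  (in 15 steps)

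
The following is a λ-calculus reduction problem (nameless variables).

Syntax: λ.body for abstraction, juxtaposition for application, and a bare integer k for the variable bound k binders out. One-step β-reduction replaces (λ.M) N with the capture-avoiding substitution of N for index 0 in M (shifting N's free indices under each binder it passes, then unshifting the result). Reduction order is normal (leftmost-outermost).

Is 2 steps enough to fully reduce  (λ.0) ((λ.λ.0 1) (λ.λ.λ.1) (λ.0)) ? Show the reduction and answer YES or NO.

  start: (λ.0) ((λ.λ.0 1) (λ.λ.λ.1) (λ.0))
  →1  (λ.λ.0 1) (λ.λ.λ.1) (λ.0)
  →2  (λ.0 (λ.λ.λ.1)) (λ.0)

Answer: NO — after 2 steps the term is (λ.0 (λ.λ.λ.1)) (λ.0), not yet normal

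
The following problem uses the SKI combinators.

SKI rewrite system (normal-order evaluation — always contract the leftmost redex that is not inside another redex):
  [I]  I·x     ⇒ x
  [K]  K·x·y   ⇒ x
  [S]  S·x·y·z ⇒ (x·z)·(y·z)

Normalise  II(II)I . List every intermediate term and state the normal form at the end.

  start: II(II)I
  [1] I(II)I
  [2] III
  [3] II
  [4] I

Answer: normal form = I  (in 4 steps)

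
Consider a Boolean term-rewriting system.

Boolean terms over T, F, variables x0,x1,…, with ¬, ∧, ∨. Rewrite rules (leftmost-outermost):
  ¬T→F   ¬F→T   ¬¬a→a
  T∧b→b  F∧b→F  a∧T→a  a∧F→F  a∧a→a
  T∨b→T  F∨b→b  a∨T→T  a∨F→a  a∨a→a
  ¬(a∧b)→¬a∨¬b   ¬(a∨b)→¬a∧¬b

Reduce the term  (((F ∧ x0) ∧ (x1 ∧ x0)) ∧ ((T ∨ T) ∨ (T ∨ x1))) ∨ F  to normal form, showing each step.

Answer: normal form = F  (in 4 steps)

Reduction:
  start: (((F ∧ x0) ∧ (x1 ∧ x0)) ∧ ((T ∨ T) ∨ (T ∨ x1))) ∨ F
  [1] ((F ∧ x0) ∧ (x1 ∧ x0)) ∧ ((T ∨ T) ∨ (T ∨ x1))
  [2] (F ∧ (x1 ∧ x0)) ∧ ((T ∨ T) ∨ (T ∨ x1))
  [3] F ∧ ((T ∨ T) ∨ (T ∨ x1))
  [4] F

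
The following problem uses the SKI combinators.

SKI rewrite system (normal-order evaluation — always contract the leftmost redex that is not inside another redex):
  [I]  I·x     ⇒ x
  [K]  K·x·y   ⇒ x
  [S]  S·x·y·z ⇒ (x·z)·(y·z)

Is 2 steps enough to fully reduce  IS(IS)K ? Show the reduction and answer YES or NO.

Answer: YES — reaches normal form SSK in 2 ≤ 2 steps

Working:
  start: IS(IS)K
  →1  S(IS)K
  →2  SSK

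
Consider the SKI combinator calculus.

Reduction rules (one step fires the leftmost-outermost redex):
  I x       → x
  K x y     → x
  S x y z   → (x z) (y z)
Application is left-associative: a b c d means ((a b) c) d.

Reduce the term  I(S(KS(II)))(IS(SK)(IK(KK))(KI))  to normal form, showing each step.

Answer: normal form = SS(KK)  (in 8 steps)

Working:
  start: I(S(KS(II)))(IS(SK)(IK(KK))(KI))
  step 1: S(KS(II))(IS(SK)(IK(KK))(KI))
  step 2: SS(IS(SK)(IK(KK))(KI))
  step 3: SS(S(SK)(IK(KK))(KI))
  step 4: SS(SK(KI)(IK(KK)(KI)))
  step 5: SS(K(IK(KK)(KI))(KI(IK(KK)(KI))))
  step 6: SS(IK(KK)(KI))
  step 7: SS(K(KK)(KI))
  step 8: SS(KK)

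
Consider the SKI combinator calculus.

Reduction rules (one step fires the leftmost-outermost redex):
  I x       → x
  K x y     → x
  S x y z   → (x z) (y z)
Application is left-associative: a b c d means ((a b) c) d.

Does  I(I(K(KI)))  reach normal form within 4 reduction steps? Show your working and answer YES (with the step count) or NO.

Answer: YES — reaches normal form K(KI) in 2 ≤ 4 steps

Reduction:
  start: I(I(K(KI)))
  [1] I(K(KI))
  [2] K(KI)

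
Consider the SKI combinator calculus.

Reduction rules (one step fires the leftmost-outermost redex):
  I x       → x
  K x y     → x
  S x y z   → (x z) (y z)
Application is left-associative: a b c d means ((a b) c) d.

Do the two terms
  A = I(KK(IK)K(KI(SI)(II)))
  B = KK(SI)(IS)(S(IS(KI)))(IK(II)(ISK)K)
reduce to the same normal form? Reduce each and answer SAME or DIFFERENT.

Answer: DIFFERENT — A ⇓ K, B ⇓ SK

Working:
Term A:
  start: I(KK(IK)K(KI(SI)(II)))
  [1] KK(IK)K(KI(SI)(II))
  [2] KK(KI(SI)(II))
  [3] K

Term B:
  start: KK(SI)(IS)(S(IS(KI)))(IK(II)(ISK)K)
  [1] K(IS)(S(IS(KI)))(IK(II)(ISK)K)
  [2] IS(IK(II)(ISK)K)
  [3] S(IK(II)(ISK)K)
  [4] S(K(II)(ISK)K)
  [5] S(IIK)
  [6] S(IK)
  [7] SK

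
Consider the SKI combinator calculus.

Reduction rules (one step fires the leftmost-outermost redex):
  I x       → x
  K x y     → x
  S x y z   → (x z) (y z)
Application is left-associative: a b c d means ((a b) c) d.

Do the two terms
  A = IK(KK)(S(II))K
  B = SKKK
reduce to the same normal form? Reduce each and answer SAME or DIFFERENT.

Answer: SAME — A ⇓ K, B ⇓ K

Reduction:
Term A:
  start: IK(KK)(S(II))K
  [1] K(KK)(S(II))K
  [2] KKK
  [3] K

Term B:
  start: SKKK
  [1] KK(KK)
  [2] K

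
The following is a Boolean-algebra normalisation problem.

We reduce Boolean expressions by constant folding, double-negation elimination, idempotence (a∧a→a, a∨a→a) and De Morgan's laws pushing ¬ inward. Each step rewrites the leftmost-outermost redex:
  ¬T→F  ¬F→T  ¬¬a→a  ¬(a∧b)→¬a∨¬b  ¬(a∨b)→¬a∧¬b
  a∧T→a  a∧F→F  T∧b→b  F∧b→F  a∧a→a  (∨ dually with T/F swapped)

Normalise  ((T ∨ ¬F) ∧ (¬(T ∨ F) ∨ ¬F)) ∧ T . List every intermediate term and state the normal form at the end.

Answer: normal form = T  (in 8 steps)

Derivation:
  start: ((T ∨ ¬F) ∧ (¬(T ∨ F) ∨ ¬F)) ∧ T
  [1] (T ∨ ¬F) ∧ (¬(T ∨ F) ∨ ¬F)
  [2] T ∧ (¬(T ∨ F) ∨ ¬F)
  [3] ¬(T ∨ F) ∨ ¬F
  [4] (¬T ∧ ¬F) ∨ ¬F
  [5] (F ∧ ¬F) ∨ ¬F
  [6] F ∨ ¬F
  [7] ¬F
  [8] T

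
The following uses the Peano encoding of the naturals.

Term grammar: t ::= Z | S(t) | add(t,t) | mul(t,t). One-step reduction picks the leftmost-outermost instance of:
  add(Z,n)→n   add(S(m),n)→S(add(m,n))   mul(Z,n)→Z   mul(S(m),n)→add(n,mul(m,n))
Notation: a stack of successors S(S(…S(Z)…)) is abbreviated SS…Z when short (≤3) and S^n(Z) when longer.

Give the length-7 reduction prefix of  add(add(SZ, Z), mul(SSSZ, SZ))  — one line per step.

Answer: after 7 steps: S(S(mul(SSZ, SZ)))

Working:
  start: add(add(SZ, Z), mul(SSSZ, SZ))
  [1] add(S(add(Z, Z)), mul(SSSZ, SZ))
  [2] S(add(add(Z, Z), mul(SSSZ, SZ)))
  [3] S(add(Z, mul(SSSZ, SZ)))
  [4] S(mul(SSSZ, SZ))
  [5] S(add(SZ, mul(SSZ, SZ)))
  [6] S(S(add(Z, mul(SSZ, SZ))))
  [7] S(S(mul(SSZ, SZ)))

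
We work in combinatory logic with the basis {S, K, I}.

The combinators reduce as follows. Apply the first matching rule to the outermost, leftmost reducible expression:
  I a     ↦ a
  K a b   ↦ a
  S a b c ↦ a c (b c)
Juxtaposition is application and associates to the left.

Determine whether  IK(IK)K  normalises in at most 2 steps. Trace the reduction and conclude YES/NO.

Answer: NO — after 2 steps the term is IK, not yet normal

Working:
  start: IK(IK)K
  [1] K(IK)K
  [2] IK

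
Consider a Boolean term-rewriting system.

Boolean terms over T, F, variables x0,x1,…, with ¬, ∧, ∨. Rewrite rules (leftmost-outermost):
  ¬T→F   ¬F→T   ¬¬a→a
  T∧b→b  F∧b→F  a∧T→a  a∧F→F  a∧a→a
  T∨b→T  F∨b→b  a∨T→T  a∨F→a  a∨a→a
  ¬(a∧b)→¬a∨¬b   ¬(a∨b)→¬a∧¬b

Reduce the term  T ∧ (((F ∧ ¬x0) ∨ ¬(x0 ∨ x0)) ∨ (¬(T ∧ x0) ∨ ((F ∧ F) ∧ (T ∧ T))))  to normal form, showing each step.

Answer: normal form = ¬x0  (in 12 steps)

Derivation:
  start: T ∧ (((F ∧ ¬x0) ∨ ¬(x0 ∨ x0)) ∨ (¬(T ∧ x0) ∨ ((F ∧ F) ∧ (T ∧ T))))
  [1] ((F ∧ ¬x0) ∨ ¬(x0 ∨ x0)) ∨ (¬(T ∧ x0) ∨ ((F ∧ F) ∧ (T ∧ T)))
  [2] (F ∨ ¬(x0 ∨ x0)) ∨ (¬(T ∧ x0) ∨ ((F ∧ F) ∧ (T ∧ T)))
  [3] ¬(x0 ∨ x0) ∨ (¬(T ∧ x0) ∨ ((F ∧ F) ∧ (T ∧ T)))
  [4] (¬x0 ∧ ¬x0) ∨ (¬(T ∧ x0) ∨ ((F ∧ F) ∧ (T ∧ T)))
  [5] ¬x0 ∨ (¬(T ∧ x0) ∨ ((F ∧ F) ∧ (T ∧ T)))
  [6] ¬x0 ∨ ((¬T ∨ ¬x0) ∨ ((F ∧ F) ∧ (T ∧ T)))
  [7] ¬x0 ∨ ((F ∨ ¬x0) ∨ ((F ∧ F) ∧ (T ∧ T)))
  [8] ¬x0 ∨ (¬x0 ∨ ((F ∧ F) ∧ (T ∧ T)))
  [9] ¬x0 ∨ (¬x0 ∨ (F ∧ (T ∧ T)))
  [10] ¬x0 ∨ (¬x0 ∨ F)
  [11] ¬x0 ∨ ¬x0
  [12] ¬x0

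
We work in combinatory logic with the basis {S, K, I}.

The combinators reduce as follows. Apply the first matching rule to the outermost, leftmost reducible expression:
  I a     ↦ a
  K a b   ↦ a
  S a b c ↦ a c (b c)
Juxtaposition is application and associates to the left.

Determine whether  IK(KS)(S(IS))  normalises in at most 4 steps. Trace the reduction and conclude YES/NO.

  start: IK(KS)(S(IS))
  →1  K(KS)(S(IS))
  →2  KS

Answer: YES — reaches normal form KS in 2 ≤ 4 steps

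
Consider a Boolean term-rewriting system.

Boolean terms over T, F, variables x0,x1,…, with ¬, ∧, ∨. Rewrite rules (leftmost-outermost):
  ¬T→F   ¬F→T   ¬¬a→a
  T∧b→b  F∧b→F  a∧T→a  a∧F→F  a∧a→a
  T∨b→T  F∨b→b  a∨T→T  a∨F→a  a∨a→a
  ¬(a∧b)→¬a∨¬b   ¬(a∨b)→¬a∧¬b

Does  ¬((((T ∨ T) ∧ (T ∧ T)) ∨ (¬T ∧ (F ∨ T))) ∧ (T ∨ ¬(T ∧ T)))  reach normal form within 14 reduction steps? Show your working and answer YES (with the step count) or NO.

Answer: NO — after 14 steps the term is F ∧ ¬¬(T ∧ T), not yet normal

Working:
  start: ¬((((T ∨ T) ∧ (T ∧ T)) ∨ (¬T ∧ (F ∨ T))) ∧ (T ∨ ¬(T ∧ T)))
  →1  ¬(((T ∨ T) ∧ (T ∧ T)) ∨ (¬T ∧ (F ∨ T))) ∨ ¬(T ∨ ¬(T ∧ T))
  →2  (¬((T ∨ T) ∧ (T ∧ T)) ∧ ¬(¬T ∧ (F ∨ T))) ∨ ¬(T ∨ ¬(T ∧ T))
  →3  ((¬(T ∨ T) ∨ ¬(T ∧ T)) ∧ ¬(¬T ∧ (F ∨ T))) ∨ ¬(T ∨ ¬(T ∧ T))
  →4  (((¬T ∧ ¬T) ∨ ¬(T ∧ T)) ∧ ¬(¬T ∧ (F ∨ T))) ∨ ¬(T ∨ ¬(T ∧ T))
  →5  ((¬T ∨ ¬(T ∧ T)) ∧ ¬(¬T ∧ (F ∨ T))) ∨ ¬(T ∨ ¬(T ∧ T))
  →6  ((F ∨ ¬(T ∧ T)) ∧ ¬(¬T ∧ (F ∨ T))) ∨ ¬(T ∨ ¬(T ∧ T))
  →7  (¬(T ∧ T) ∧ ¬(¬T ∧ (F ∨ T))) ∨ ¬(T ∨ ¬(T ∧ T))
  →8  ((¬T ∨ ¬T) ∧ ¬(¬T ∧ (F ∨ T))) ∨ ¬(T ∨ ¬(T ∧ T))
  →9  (¬T ∧ ¬(¬T ∧ (F ∨ T))) ∨ ¬(T ∨ ¬(T ∧ T))
  →10  (F ∧ ¬(¬T ∧ (F ∨ T))) ∨ ¬(T ∨ ¬(T ∧ T))
  →11  F ∨ ¬(T ∨ ¬(T ∧ T))
  →12  ¬(T ∨ ¬(T ∧ T))
  →13  ¬T ∧ ¬¬(T ∧ T)
  →14  F ∧ ¬¬(T ∧ T)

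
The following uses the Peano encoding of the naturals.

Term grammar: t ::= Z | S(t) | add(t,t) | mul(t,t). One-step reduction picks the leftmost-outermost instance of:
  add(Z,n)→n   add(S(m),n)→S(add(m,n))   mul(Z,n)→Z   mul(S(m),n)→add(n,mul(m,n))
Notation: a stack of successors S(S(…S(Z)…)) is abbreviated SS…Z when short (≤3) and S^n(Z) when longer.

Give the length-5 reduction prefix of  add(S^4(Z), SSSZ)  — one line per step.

  start: add(S^4(Z), SSSZ)
  step 1: S(add(SSSZ, SSSZ))
  step 2: S(S(add(SSZ, SSSZ)))
  step 3: S(S(S(add(SZ, SSSZ))))
  step 4: S(S(S(S(add(Z, SSSZ)))))
  step 5: S^7(Z)

Answer: after 5 steps: S^7(Z)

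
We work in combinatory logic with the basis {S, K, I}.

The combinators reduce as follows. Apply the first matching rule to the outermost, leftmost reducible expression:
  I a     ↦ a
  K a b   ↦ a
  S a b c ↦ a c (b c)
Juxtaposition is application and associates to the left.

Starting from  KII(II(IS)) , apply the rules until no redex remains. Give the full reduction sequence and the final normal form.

Answer: normal form = S  (in 5 steps)

Reduction:
  start: KII(II(IS))
  →1  I(II(IS))
  →2  II(IS)
  →3  I(IS)
  →4  IS
  →5  S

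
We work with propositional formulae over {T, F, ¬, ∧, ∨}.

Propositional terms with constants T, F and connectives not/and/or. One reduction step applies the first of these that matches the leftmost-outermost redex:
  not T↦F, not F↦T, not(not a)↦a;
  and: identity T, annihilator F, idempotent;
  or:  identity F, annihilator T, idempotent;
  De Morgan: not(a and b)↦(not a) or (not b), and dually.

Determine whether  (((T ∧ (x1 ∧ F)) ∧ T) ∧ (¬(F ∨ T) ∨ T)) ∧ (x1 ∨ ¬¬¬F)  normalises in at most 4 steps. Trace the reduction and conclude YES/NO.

Answer: NO — after 4 steps the term is F ∧ (x1 ∨ ¬¬¬F), not yet normal

Working:
  start: (((T ∧ (x1 ∧ F)) ∧ T) ∧ (¬(F ∨ T) ∨ T)) ∧ (x1 ∨ ¬¬¬F)
  step 1: ((T ∧ (x1 ∧ F)) ∧ (¬(F ∨ T) ∨ T)) ∧ (x1 ∨ ¬¬¬F)
  step 2: ((x1 ∧ F) ∧ (¬(F ∨ T) ∨ T)) ∧ (x1 ∨ ¬¬¬F)
  step 3: (F ∧ (¬(F ∨ T) ∨ T)) ∧ (x1 ∨ ¬¬¬F)
  step 4: F ∧ (x1 ∨ ¬¬¬F)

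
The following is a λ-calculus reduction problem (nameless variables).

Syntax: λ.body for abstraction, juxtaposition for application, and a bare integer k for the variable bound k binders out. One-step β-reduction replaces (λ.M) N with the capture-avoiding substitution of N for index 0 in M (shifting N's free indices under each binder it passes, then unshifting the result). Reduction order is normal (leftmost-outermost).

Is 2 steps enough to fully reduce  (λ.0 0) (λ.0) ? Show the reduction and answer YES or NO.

Answer: YES — reaches normal form λ.0 in 2 ≤ 2 steps

Working:
  start: (λ.0 0) (λ.0)
  [1] (λ.0) (λ.0)
  [2] λ.0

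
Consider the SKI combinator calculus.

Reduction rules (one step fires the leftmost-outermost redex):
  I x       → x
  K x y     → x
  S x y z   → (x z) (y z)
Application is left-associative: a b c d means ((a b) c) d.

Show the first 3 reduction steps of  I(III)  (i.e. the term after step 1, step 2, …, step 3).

Answer: after 3 steps: I

Working:
  start: I(III)
  step 1: III
  step 2: II
  step 3: I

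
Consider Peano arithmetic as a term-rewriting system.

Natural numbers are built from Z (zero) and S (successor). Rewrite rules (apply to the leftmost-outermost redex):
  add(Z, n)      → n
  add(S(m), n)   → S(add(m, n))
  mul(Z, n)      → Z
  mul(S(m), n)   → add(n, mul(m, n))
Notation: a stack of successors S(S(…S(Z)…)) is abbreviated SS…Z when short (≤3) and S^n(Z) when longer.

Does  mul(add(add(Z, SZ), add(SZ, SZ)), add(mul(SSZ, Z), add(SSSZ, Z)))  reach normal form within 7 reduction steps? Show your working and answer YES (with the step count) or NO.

Answer: NO — after 7 steps the term is add(add(mul(Z, Z), add(SSSZ, Z)), mul(add(Z, add(SZ, SZ)), add(mul(SSZ, Z), add(SSSZ, Z)))), not yet normal

Reduction:
  start: mul(add(add(Z, SZ), add(SZ, SZ)), add(mul(SSZ, Z), add(SSSZ, Z)))
  step 1: mul(add(SZ, add(SZ, SZ)), add(mul(SSZ, Z), add(SSSZ, Z)))
  step 2: mul(S(add(Z, add(SZ, SZ))), add(mul(SSZ, Z), add(SSSZ, Z)))
  step 3: add(add(mul(SSZ, Z), add(SSSZ, Z)), mul(add(Z, add(SZ, SZ)), add(mul(SSZ, Z), add(SSSZ, Z))))
  step 4: add(add(add(Z, mul(SZ, Z)), add(SSSZ, Z)), mul(add(Z, add(SZ, SZ)), add(mul(SSZ, Z), add(SSSZ, Z))))
  step 5: add(add(mul(SZ, Z), add(SSSZ, Z)), mul(add(Z, add(SZ, SZ)), add(mul(SSZ, Z), add(SSSZ, Z))))
  step 6: add(add(add(Z, mul(Z, Z)), add(SSSZ, Z)), mul(add(Z, add(SZ, SZ)), add(mul(SSZ, Z), add(SSSZ, Z))))
  step 7: add(add(mul(Z, Z), add(SSSZ, Z)), mul(add(Z, add(SZ, SZ)), add(mul(SSZ, Z), add(SSSZ, Z))))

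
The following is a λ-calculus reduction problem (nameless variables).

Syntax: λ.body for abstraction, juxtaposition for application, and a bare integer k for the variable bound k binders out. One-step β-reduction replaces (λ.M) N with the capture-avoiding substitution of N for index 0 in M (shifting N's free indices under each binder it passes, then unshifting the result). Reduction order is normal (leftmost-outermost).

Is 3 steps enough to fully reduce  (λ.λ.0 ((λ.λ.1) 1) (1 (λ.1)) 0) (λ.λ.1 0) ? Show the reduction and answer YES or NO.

Answer: NO — after 3 steps the term is λ.0 (λ.λ.λ.1 0) (λ.(λ.2) 0) 0, not yet normal

Derivation:
  start: (λ.λ.0 ((λ.λ.1) 1) (1 (λ.1)) 0) (λ.λ.1 0)
  [1] λ.0 ((λ.λ.1) (λ.λ.1 0)) ((λ.λ.1 0) (λ.1)) 0
  [2] λ.0 (λ.λ.λ.1 0) ((λ.λ.1 0) (λ.1)) 0
  [3] λ.0 (λ.λ.λ.1 0) (λ.(λ.2) 0) 0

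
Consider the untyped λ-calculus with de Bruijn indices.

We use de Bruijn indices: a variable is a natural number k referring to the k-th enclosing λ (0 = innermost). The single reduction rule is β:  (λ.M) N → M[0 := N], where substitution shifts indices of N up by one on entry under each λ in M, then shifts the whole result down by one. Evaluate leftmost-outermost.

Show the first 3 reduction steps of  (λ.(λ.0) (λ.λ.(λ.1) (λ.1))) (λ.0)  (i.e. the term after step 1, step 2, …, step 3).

Answer: after 3 steps: λ.λ.0

Derivation:
  start: (λ.(λ.0) (λ.λ.(λ.1) (λ.1))) (λ.0)
  →1  (λ.0) (λ.λ.(λ.1) (λ.1))
  →2  λ.λ.(λ.1) (λ.1)
  →3  λ.λ.0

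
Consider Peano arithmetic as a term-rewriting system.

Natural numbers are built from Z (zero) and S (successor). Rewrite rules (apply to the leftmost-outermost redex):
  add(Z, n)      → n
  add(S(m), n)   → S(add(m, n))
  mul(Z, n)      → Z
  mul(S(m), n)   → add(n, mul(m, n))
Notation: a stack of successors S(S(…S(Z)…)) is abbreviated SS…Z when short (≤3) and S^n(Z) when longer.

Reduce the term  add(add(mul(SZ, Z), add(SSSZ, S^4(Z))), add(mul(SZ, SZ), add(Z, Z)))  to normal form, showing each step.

  start: add(add(mul(SZ, Z), add(SSSZ, S^4(Z))), add(mul(SZ, SZ), add(Z, Z)))
  →1  add(add(add(Z, mul(Z, Z)), add(SSSZ, S^4(Z))), add(mul(SZ, SZ), add(Z, Z)))
  →2  add(add(mul(Z, Z), add(SSSZ, S^4(Z))), add(mul(SZ, SZ), add(Z, Z)))
  →3  add(add(Z, add(SSSZ, S^4(Z))), add(mul(SZ, SZ), add(Z, Z)))
  →4  add(add(SSSZ, S^4(Z)), add(mul(SZ, SZ), add(Z, Z)))
  →5  add(S(add(SSZ, S^4(Z))), add(mul(SZ, SZ), add(Z, Z)))
  →6  S(add(add(SSZ, S^4(Z)), add(mul(SZ, SZ), add(Z, Z))))
  →7  S(add(S(add(SZ, S^4(Z))), add(mul(SZ, SZ), add(Z, Z))))
  →8  S(S(add(add(SZ, S^4(Z)), add(mul(SZ, SZ), add(Z, Z)))))
  →9  S(S(add(S(add(Z, S^4(Z))), add(mul(SZ, SZ), add(Z, Z)))))
  →10  S(S(S(add(add(Z, S^4(Z)), add(mul(SZ, SZ), add(Z, Z))))))
  →11  S(S(S(add(S^4(Z), add(mul(SZ, SZ), add(Z, Z))))))
  →12  S(S(S(S(add(SSSZ, add(mul(SZ, SZ), add(Z, Z)))))))
  →13  S(S(S(S(S(add(SSZ, add(mul(SZ, SZ), add(Z, Z))))))))
  →14  S(S(S(S(S(S(add(SZ, add(mul(SZ, SZ), add(Z, Z)))))))))
  →15  S(S(S(S(S(S(S(add(Z, add(mul(SZ, SZ), add(Z, Z))))))))))
  →16  S(S(S(S(S(S(S(add(mul(SZ, SZ), add(Z, Z)))))))))
  →17  S(S(S(S(S(S(S(add(add(SZ, mul(Z, SZ)), add(Z, Z)))))))))
  →18  S(S(S(S(S(S(S(add(S(add(Z, mul(Z, SZ))), add(Z, Z)))))))))
  →19  S(S(S(S(S(S(S(S(add(add(Z, mul(Z, SZ)), add(Z, Z))))))))))
  →20  S(S(S(S(S(S(S(S(add(mul(Z, SZ), add(Z, Z))))))))))
  →21  S(S(S(S(S(S(S(S(add(Z, add(Z, Z))))))))))
  →22  S(S(S(S(S(S(S(S(add(Z, Z)))))))))
  →23  S^8(Z)

Answer: normal form = S^8(Z)  (in 23 steps)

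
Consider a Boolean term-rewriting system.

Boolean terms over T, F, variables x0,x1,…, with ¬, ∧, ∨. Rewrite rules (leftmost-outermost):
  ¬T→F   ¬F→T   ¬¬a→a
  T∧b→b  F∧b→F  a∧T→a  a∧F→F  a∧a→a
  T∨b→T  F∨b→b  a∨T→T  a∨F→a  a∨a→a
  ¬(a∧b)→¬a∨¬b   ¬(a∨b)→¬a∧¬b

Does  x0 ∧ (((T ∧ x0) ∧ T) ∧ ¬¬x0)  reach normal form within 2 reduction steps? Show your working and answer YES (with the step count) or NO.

Answer: NO — after 2 steps the term is x0 ∧ (x0 ∧ ¬¬x0), not yet normal

Reduction:
  start: x0 ∧ (((T ∧ x0) ∧ T) ∧ ¬¬x0)
  [1] x0 ∧ ((T ∧ x0) ∧ ¬¬x0)
  [2] x0 ∧ (x0 ∧ ¬¬x0)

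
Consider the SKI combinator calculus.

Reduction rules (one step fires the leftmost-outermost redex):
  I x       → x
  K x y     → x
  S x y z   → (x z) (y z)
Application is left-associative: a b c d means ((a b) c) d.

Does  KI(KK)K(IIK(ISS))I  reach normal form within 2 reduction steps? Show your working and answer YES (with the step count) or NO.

  start: KI(KK)K(IIK(ISS))I
  →1  IK(IIK(ISS))I
  →2  K(IIK(ISS))I

Answer: NO — after 2 steps the term is K(IIK(ISS))I, not yet normal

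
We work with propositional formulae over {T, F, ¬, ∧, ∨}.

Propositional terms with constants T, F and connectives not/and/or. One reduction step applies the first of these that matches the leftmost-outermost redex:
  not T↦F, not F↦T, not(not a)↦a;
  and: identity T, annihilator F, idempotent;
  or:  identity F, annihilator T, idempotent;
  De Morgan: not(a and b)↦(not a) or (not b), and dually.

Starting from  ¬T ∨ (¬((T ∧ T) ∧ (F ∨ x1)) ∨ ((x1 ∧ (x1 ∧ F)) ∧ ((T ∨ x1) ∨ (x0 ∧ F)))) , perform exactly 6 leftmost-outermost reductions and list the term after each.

  start: ¬T ∨ (¬((T ∧ T) ∧ (F ∨ x1)) ∨ ((x1 ∧ (x1 ∧ F)) ∧ ((T ∨ x1) ∨ (x0 ∧ F))))
  →1  F ∨ (¬((T ∧ T) ∧ (F ∨ x1)) ∨ ((x1 ∧ (x1 ∧ F)) ∧ ((T ∨ x1) ∨ (x0 ∧ F))))
  →2  ¬((T ∧ T) ∧ (F ∨ x1)) ∨ ((x1 ∧ (x1 ∧ F)) ∧ ((T ∨ x1) ∨ (x0 ∧ F)))
  →3  (¬(T ∧ T) ∨ ¬(F ∨ x1)) ∨ ((x1 ∧ (x1 ∧ F)) ∧ ((T ∨ x1) ∨ (x0 ∧ F)))
  →4  ((¬T ∨ ¬T) ∨ ¬(F ∨ x1)) ∨ ((x1 ∧ (x1 ∧ F)) ∧ ((T ∨ x1) ∨ (x0 ∧ F)))
  →5  (¬T ∨ ¬(F ∨ x1)) ∨ ((x1 ∧ (x1 ∧ F)) ∧ ((T ∨ x1) ∨ (x0 ∧ F)))
  →6  (F ∨ ¬(F ∨ x1)) ∨ ((x1 ∧ (x1 ∧ F)) ∧ ((T ∨ x1) ∨ (x0 ∧ F)))

Answer: after 6 steps: (F ∨ ¬(F ∨ x1)) ∨ ((x1 ∧ (x1 ∧ F)) ∧ ((T ∨ x1) ∨ (x0 ∧ F)))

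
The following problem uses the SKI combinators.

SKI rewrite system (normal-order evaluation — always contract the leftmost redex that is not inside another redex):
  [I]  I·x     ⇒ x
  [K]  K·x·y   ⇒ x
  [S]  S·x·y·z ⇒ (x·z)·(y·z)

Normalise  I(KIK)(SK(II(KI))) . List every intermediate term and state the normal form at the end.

Answer: normal form = SK(KI)  (in 5 steps)

Reduction:
  start: I(KIK)(SK(II(KI)))
  [1] KIK(SK(II(KI)))
  [2] I(SK(II(KI)))
  [3] SK(II(KI))
  [4] SK(I(KI))
  [5] SK(KI)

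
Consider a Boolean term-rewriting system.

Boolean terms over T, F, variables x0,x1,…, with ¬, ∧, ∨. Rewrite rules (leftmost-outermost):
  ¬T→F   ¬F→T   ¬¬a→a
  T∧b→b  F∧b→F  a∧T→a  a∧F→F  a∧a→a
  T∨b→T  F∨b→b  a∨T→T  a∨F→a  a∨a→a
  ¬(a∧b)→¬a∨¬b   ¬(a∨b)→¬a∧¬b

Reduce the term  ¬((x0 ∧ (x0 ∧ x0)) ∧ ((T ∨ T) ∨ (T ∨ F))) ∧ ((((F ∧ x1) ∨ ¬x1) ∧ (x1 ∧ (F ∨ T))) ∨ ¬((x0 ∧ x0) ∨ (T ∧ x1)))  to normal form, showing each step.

Answer: normal form = ¬x0 ∧ ((¬x1 ∧ x1) ∨ (¬x0 ∧ ¬x1))  (in 21 steps)

Working:
  start: ¬((x0 ∧ (x0 ∧ x0)) ∧ ((T ∨ T) ∨ (T ∨ F))) ∧ ((((F ∧ x1) ∨ ¬x1) ∧ (x1 ∧ (F ∨ T))) ∨ ¬((x0 ∧ x0) ∨ (T ∧ x1)))
  [1] (¬(x0 ∧ (x0 ∧ x0)) ∨ ¬((T ∨ T) ∨ (T ∨ F))) ∧ ((((F ∧ x1) ∨ ¬x1) ∧ (x1 ∧ (F ∨ T))) ∨ ¬((x0 ∧ x0) ∨ (T ∧ x1)))
  [2] ((¬x0 ∨ ¬(x0 ∧ x0)) ∨ ¬((T ∨ T) ∨ (T ∨ F))) ∧ ((((F ∧ x1) ∨ ¬x1) ∧ (x1 ∧ (F ∨ T))) ∨ ¬((x0 ∧ x0) ∨ (T ∧ x1)))
  [3] ((¬x0 ∨ (¬x0 ∨ ¬x0)) ∨ ¬((T ∨ T) ∨ (T ∨ F))) ∧ ((((F ∧ x1) ∨ ¬x1) ∧ (x1 ∧ (F ∨ T))) ∨ ¬((x0 ∧ x0) ∨ (T ∧ x1)))
  [4] ((¬x0 ∨ ¬x0) ∨ ¬((T ∨ T) ∨ (T ∨ F))) ∧ ((((F ∧ x1) ∨ ¬x1) ∧ (x1 ∧ (F ∨ T))) ∨ ¬((x0 ∧ x0) ∨ (T ∧ x1)))
  [5] (¬x0 ∨ ¬((T ∨ T) ∨ (T ∨ F))) ∧ ((((F ∧ x1) ∨ ¬x1) ∧ (x1 ∧ (F ∨ T))) ∨ ¬((x0 ∧ x0) ∨ (T ∧ x1)))
  [6] (¬x0 ∨ (¬(T ∨ T) ∧ ¬(T ∨ F))) ∧ ((((F ∧ x1) ∨ ¬x1) ∧ (x1 ∧ (F ∨ T))) ∨ ¬((x0 ∧ x0) ∨ (T ∧ x1)))
  [7] (¬x0 ∨ ((¬T ∧ ¬T) ∧ ¬(T ∨ F))) ∧ ((((F ∧ x1) ∨ ¬x1) ∧ (x1 ∧ (F ∨ T))) ∨ ¬((x0 ∧ x0) ∨ (T ∧ x1)))
  [8] (¬x0 ∨ (¬T ∧ ¬(T ∨ F))) ∧ ((((F ∧ x1) ∨ ¬x1) ∧ (x1 ∧ (F ∨ T))) ∨ ¬((x0 ∧ x0) ∨ (T ∧ x1)))
  [9] (¬x0 ∨ (F ∧ ¬(T ∨ F))) ∧ ((((F ∧ x1) ∨ ¬x1) ∧ (x1 ∧ (F ∨ T))) ∨ ¬((x0 ∧ x0) ∨ (T ∧ x1)))
  [10] (¬x0 ∨ F) ∧ ((((F ∧ x1) ∨ ¬x1) ∧ (x1 ∧ (F ∨ T))) ∨ ¬((x0 ∧ x0) ∨ (T ∧ x1)))
  [11] ¬x0 ∧ ((((F ∧ x1) ∨ ¬x1) ∧ (x1 ∧ (F ∨ T))) ∨ ¬((x0 ∧ x0) ∨ (T ∧ x1)))
  [12] ¬x0 ∧ (((F ∨ ¬x1) ∧ (x1 ∧ (F ∨ T))) ∨ ¬((x0 ∧ x0) ∨ (T ∧ x1)))
  [13] ¬x0 ∧ ((¬x1 ∧ (x1 ∧ (F ∨ T))) ∨ ¬((x0 ∧ x0) ∨ (T ∧ x1)))
  [14] ¬x0 ∧ ((¬x1 ∧ (x1 ∧ T)) ∨ ¬((x0 ∧ x0) ∨ (T ∧ x1)))
  [15] ¬x0 ∧ ((¬x1 ∧ x1) ∨ ¬((x0 ∧ x0) ∨ (T ∧ x1)))
  [16] ¬x0 ∧ ((¬x1 ∧ x1) ∨ (¬(x0 ∧ x0) ∧ ¬(T ∧ x1)))
  [17] ¬x0 ∧ ((¬x1 ∧ x1) ∨ ((¬x0 ∨ ¬x0) ∧ ¬(T ∧ x1)))
  [18] ¬x0 ∧ ((¬x1 ∧ x1) ∨ (¬x0 ∧ ¬(T ∧ x1)))
  [19] ¬x0 ∧ ((¬x1 ∧ x1) ∨ (¬x0 ∧ (¬T ∨ ¬x1)))
  [20] ¬x0 ∧ ((¬x1 ∧ x1) ∨ (¬x0 ∧ (F ∨ ¬x1)))
  [21] ¬x0 ∧ ((¬x1 ∧ x1) ∨ (¬x0 ∧ ¬x1))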